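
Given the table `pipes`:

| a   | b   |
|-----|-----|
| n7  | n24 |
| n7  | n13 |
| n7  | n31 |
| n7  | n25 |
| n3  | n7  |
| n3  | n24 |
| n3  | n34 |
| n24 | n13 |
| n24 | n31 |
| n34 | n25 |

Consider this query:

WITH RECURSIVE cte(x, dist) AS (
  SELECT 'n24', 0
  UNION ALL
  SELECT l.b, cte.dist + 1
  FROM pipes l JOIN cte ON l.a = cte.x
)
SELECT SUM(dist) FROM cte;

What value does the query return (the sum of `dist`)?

2

Base: (n24, dist=0).
Iteration 1: edges from {n24} -> (n13, dist=1), (n31, dist=1).
Iteration 2: no outgoing edges from {n13,n31}; recursion stops.
SUM(dist) = 0 + 1 + 1 = 2.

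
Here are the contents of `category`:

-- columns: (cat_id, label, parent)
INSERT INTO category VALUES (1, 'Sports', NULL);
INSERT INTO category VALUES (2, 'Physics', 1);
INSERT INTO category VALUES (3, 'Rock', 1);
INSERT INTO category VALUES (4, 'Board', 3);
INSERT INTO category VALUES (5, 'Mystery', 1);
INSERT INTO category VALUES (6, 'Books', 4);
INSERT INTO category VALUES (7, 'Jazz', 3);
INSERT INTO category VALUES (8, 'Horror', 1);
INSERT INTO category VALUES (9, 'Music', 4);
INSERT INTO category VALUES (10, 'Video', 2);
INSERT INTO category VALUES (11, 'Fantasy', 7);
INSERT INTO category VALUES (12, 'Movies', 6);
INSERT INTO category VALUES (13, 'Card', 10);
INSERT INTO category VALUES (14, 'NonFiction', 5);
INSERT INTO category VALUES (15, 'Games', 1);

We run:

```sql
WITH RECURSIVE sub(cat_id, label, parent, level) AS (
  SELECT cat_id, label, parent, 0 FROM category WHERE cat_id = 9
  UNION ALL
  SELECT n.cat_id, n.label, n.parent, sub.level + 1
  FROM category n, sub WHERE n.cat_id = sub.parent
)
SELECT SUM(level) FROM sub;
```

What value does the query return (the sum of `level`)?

6

Base: cat_id=9 (Music), parent=4, level 0.
Iteration 1: join on cat_id=4 -> Board (id 4, parent=3, level 1).
Iteration 2: join on cat_id=3 -> Rock (id 3, parent=1, level 2).
Iteration 3: join on cat_id=1 -> Sports (id 1, parent=NULL, level 3).
Iteration 4: parent is NULL; no match; recursion stops.
SUM(level) = 0 + 1 + 2 + 3 = 6.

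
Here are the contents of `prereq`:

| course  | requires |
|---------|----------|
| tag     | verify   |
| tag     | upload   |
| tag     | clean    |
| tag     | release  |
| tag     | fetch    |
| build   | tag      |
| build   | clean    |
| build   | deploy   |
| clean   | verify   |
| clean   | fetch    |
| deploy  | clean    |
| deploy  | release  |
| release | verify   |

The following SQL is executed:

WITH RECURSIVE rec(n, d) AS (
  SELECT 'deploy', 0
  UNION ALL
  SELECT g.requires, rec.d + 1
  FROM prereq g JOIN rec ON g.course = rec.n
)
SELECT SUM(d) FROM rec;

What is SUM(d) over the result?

8

Base: (deploy, d=0).
Iteration 1: edges from {deploy} -> (clean, d=1), (release, d=1).
Iteration 2: edges from {clean,release} -> (fetch, d=2), (verify, d=2) x2. [UNION ALL keeps all 3 new rows, including repeats]
Iteration 3: no outgoing edges from {fetch,verify}; recursion stops.
SUM(d) = 0 + 1 + 1 + 2 + 2 + 2 = 8.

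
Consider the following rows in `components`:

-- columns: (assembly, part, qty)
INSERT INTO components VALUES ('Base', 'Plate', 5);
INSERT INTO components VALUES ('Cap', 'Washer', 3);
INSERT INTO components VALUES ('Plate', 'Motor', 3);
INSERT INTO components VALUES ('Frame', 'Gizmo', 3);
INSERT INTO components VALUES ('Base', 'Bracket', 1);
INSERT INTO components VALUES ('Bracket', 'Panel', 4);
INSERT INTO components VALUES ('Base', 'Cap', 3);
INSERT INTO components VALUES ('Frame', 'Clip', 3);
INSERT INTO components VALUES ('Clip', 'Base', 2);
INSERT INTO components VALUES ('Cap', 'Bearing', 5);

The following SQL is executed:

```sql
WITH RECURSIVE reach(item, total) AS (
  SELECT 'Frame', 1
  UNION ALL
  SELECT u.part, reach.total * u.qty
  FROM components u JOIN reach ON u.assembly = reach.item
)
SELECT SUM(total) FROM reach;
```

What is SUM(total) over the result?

Base: (Frame, total=1).
Iteration 1: components of {Frame} -> Clip = 1*3 = 3, Gizmo = 1*3 = 3.
Iteration 2: components of {Clip,Gizmo} -> Base = 3*2 = 6.
Iteration 3: components of {Base} -> Bracket = 6*1 = 6, Cap = 6*3 = 18, Plate = 6*5 = 30.
Iteration 4: components of {Bracket,Cap,Plate} -> Bearing = 18*5 = 90, Motor = 30*3 = 90, Panel = 6*4 = 24, Washer = 18*3 = 54.
Iteration 5: no further components; recursion stops.
SUM(total) = 1 + 3 + 3 + 6 + 6 + 18 + 30 + 24 + 90 + 54 + 90 = 325.

325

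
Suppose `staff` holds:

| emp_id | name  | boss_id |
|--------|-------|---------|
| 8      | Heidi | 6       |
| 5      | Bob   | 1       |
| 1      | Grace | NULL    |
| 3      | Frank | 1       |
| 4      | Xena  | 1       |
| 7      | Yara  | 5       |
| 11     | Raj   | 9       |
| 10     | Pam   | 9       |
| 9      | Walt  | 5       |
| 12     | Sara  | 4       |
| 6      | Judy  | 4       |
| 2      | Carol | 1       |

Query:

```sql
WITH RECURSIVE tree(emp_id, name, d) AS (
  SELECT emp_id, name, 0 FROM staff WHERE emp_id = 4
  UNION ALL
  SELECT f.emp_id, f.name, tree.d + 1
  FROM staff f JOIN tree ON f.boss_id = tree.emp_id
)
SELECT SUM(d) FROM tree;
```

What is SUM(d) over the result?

Base: emp_id=4 (Xena) at d 0.
Iteration 1: rows with boss_id in {4} -> Judy (id 6, d 1), Sara (id 12, d 1).
Iteration 2: rows with boss_id in {6,12} -> Heidi (id 8, d 2).
Iteration 3: no rows with boss_id in {8}; recursion stops.
SUM(d) = 0 + 1 + 1 + 2 = 4.

4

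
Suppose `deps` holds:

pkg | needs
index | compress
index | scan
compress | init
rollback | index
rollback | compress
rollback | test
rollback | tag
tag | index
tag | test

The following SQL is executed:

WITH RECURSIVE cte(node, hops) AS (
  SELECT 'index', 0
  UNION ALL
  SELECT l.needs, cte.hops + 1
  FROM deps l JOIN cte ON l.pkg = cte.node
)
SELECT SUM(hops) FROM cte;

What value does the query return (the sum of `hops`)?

4

Base: (index, hops=0).
Iteration 1: edges from {index} -> (compress, hops=1), (scan, hops=1).
Iteration 2: edges from {compress,scan} -> (init, hops=2).
Iteration 3: no outgoing edges from {init}; recursion stops.
SUM(hops) = 0 + 1 + 1 + 2 = 4.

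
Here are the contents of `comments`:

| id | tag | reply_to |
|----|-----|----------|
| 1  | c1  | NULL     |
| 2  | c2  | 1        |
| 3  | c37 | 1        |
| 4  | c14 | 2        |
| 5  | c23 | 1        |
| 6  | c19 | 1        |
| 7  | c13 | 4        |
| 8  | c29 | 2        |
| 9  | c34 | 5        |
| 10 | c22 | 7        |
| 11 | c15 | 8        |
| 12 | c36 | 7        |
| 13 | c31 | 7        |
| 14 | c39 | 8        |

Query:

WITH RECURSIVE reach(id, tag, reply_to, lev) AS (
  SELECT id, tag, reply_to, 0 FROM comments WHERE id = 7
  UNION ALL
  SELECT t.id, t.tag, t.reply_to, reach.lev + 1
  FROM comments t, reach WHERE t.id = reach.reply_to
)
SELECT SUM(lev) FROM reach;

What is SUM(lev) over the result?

6

Base: id=7 (c13), reply_to=4, lev 0.
Iteration 1: join on id=4 -> c14 (id 4, reply_to=2, lev 1).
Iteration 2: join on id=2 -> c2 (id 2, reply_to=1, lev 2).
Iteration 3: join on id=1 -> c1 (id 1, reply_to=NULL, lev 3).
Iteration 4: reply_to is NULL; no match; recursion stops.
SUM(lev) = 0 + 1 + 2 + 3 = 6.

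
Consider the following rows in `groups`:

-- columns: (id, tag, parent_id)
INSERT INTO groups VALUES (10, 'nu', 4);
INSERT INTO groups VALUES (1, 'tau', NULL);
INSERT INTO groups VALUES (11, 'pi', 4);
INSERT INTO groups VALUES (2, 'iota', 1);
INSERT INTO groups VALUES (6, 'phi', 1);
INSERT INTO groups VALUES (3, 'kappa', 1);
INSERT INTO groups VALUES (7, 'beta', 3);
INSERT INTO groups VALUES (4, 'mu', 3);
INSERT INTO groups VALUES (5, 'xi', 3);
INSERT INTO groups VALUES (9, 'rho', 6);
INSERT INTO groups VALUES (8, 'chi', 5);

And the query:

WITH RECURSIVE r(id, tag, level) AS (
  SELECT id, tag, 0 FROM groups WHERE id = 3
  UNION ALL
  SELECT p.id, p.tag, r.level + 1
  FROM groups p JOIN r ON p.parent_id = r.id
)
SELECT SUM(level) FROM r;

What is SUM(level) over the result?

9

Base: id=3 (kappa) at level 0.
Iteration 1: rows with parent_id in {3} -> mu (id 4, level 1), xi (id 5, level 1), beta (id 7, level 1).
Iteration 2: rows with parent_id in {4,5,7} -> chi (id 8, level 2), nu (id 10, level 2), pi (id 11, level 2).
Iteration 3: no rows with parent_id in {8,10,11}; recursion stops.
SUM(level) = 0 + 1 + 1 + 1 + 2 + 2 + 2 = 9.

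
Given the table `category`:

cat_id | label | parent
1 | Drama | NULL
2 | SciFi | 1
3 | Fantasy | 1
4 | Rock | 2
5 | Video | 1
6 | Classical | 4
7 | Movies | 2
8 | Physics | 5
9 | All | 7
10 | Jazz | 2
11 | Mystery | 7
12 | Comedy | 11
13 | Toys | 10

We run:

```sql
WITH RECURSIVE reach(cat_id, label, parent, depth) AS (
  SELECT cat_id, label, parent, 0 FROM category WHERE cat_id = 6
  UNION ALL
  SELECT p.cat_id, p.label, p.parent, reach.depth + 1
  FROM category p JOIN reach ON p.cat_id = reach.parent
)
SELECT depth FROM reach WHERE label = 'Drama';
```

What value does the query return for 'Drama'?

Base: cat_id=6 (Classical), parent=4, depth 0.
Iteration 1: join on cat_id=4 -> Rock (id 4, parent=2, depth 1).
Iteration 2: join on cat_id=2 -> SciFi (id 2, parent=1, depth 2).
Iteration 3: join on cat_id=1 -> Drama (id 1, parent=NULL, depth 3).
Iteration 4: parent is NULL; no match; recursion stops.

3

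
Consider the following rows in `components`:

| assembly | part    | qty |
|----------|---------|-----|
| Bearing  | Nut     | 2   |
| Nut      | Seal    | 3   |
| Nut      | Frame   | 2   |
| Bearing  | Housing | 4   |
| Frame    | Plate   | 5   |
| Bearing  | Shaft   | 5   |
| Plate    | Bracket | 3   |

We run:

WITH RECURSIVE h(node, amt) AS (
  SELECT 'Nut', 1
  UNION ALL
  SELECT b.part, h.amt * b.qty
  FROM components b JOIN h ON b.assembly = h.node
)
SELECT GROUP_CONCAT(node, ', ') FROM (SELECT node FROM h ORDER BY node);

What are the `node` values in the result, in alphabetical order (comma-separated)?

Base: (Nut, amt=1).
Iteration 1: components of {Nut} -> Frame = 1*2 = 2, Seal = 1*3 = 3.
Iteration 2: components of {Frame,Seal} -> Plate = 2*5 = 10.
Iteration 3: components of {Plate} -> Bracket = 10*3 = 30.
Iteration 4: no further components; recursion stops.

Bracket, Frame, Nut, Plate, Seal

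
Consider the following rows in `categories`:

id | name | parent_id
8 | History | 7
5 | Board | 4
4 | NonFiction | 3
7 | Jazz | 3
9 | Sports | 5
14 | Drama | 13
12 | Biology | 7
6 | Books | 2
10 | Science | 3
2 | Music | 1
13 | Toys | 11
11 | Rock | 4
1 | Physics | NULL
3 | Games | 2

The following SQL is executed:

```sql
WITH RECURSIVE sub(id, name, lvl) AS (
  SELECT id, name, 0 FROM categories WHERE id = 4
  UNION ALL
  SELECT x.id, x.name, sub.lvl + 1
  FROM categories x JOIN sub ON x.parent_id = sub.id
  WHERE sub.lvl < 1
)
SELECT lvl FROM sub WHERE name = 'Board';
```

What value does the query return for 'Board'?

1

Base: id=4 (NonFiction) at lvl 0.
Iteration 1: rows with parent_id in {4} -> Board (id 5, lvl 1), Rock (id 11, lvl 1).
Iteration 2: lvl < 1 fails for all current rows; recursion stops.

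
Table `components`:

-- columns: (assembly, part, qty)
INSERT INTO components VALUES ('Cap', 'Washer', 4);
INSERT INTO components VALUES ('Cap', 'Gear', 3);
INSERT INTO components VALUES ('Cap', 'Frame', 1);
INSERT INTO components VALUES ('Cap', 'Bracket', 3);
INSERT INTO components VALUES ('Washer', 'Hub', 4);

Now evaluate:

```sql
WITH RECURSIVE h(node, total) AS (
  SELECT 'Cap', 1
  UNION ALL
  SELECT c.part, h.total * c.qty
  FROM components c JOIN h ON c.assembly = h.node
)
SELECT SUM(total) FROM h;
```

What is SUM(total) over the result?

28

Base: (Cap, total=1).
Iteration 1: components of {Cap} -> Bracket = 1*3 = 3, Frame = 1*1 = 1, Gear = 1*3 = 3, Washer = 1*4 = 4.
Iteration 2: components of {Bracket,Frame,Gear,Washer} -> Hub = 4*4 = 16.
Iteration 3: no further components; recursion stops.
SUM(total) = 1 + 4 + 3 + 1 + 3 + 16 = 28.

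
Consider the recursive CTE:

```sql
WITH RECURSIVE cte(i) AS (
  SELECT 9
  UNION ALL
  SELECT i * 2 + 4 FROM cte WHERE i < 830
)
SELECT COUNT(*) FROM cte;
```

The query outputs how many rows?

8

Base: i=9.
Iteration 1: 9 < 830 holds -> i = 9 * 2 + 4 = 22.
Iteration 2: 22 < 830 holds -> i = 22 * 2 + 4 = 48.
Iteration 3: 48 < 830 holds -> i = 48 * 2 + 4 = 100.
Iteration 4: 100 < 830 holds -> i = 100 * 2 + 4 = 204.
Iteration 5: 204 < 830 holds -> i = 204 * 2 + 4 = 412.
Iteration 6: 412 < 830 holds -> i = 412 * 2 + 4 = 828.
Iteration 7: 828 < 830 holds -> i = 828 * 2 + 4 = 1660.
Iteration 8: 1660 < 830 fails; recursion stops.
Total rows emitted: 8.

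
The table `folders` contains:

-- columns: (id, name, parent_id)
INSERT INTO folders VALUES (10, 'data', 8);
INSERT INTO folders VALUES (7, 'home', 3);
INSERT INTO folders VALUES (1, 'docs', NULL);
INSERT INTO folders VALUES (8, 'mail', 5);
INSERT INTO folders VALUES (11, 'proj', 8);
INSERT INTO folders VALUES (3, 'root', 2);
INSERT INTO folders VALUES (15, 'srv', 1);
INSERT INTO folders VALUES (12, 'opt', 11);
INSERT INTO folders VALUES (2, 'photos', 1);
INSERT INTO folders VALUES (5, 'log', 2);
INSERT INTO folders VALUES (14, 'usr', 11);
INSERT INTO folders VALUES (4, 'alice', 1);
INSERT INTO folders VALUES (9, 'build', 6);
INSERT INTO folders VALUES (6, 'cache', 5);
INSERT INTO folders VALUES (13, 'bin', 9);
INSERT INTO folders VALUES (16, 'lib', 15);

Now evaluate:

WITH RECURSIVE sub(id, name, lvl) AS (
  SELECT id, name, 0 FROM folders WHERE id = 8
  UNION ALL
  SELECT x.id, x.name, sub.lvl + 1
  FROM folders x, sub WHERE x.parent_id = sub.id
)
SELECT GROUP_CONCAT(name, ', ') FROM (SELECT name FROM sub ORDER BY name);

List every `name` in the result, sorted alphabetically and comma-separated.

data, mail, opt, proj, usr

Base: id=8 (mail) at lvl 0.
Iteration 1: rows with parent_id in {8} -> data (id 10, lvl 1), proj (id 11, lvl 1).
Iteration 2: rows with parent_id in {10,11} -> opt (id 12, lvl 2), usr (id 14, lvl 2).
Iteration 3: no rows with parent_id in {12,14}; recursion stops.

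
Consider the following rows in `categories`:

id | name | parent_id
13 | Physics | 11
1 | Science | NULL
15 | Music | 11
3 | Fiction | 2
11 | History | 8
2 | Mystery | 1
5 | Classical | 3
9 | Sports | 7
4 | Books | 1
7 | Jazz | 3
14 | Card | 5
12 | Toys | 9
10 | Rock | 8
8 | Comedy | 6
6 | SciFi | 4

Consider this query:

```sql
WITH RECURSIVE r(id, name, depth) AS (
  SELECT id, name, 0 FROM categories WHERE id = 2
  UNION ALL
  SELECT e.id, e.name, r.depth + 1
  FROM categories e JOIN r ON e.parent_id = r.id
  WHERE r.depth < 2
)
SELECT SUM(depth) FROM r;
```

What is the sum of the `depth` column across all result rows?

5

Base: id=2 (Mystery) at depth 0.
Iteration 1: rows with parent_id in {2} -> Fiction (id 3, depth 1).
Iteration 2: rows with parent_id in {3} -> Classical (id 5, depth 2), Jazz (id 7, depth 2).
Iteration 3: depth < 2 fails for all current rows; recursion stops.
SUM(depth) = 0 + 1 + 2 + 2 = 5.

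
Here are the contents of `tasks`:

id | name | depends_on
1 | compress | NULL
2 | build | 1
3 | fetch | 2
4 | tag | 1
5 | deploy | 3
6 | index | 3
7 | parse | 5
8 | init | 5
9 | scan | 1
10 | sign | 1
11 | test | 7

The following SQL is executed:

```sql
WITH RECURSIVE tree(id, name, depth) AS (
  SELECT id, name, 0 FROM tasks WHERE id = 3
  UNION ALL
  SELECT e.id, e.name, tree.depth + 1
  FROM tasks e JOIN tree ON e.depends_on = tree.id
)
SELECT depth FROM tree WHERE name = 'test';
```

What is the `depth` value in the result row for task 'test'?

Base: id=3 (fetch) at depth 0.
Iteration 1: rows with depends_on in {3} -> deploy (id 5, depth 1), index (id 6, depth 1).
Iteration 2: rows with depends_on in {5,6} -> parse (id 7, depth 2), init (id 8, depth 2).
Iteration 3: rows with depends_on in {7,8} -> test (id 11, depth 3).
Iteration 4: no rows with depends_on in {11}; recursion stops.

3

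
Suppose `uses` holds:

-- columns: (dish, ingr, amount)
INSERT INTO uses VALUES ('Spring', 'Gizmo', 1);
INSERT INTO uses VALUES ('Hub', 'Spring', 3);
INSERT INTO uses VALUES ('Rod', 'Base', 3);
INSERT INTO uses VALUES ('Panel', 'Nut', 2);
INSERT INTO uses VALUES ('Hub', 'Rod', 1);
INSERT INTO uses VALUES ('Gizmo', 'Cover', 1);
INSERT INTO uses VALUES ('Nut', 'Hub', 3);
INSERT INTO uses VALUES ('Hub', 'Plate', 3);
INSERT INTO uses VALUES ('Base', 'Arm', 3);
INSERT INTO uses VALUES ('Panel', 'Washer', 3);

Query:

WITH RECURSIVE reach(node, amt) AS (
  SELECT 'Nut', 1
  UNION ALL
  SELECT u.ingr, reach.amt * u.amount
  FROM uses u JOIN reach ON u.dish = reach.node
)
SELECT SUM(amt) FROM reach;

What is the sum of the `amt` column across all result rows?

79

Base: (Nut, amt=1).
Iteration 1: components of {Nut} -> Hub = 1*3 = 3.
Iteration 2: components of {Hub} -> Plate = 3*3 = 9, Rod = 3*1 = 3, Spring = 3*3 = 9.
Iteration 3: components of {Plate,Rod,Spring} -> Base = 3*3 = 9, Gizmo = 9*1 = 9.
Iteration 4: components of {Base,Gizmo} -> Arm = 9*3 = 27, Cover = 9*1 = 9.
Iteration 5: no further components; recursion stops.
SUM(amt) = 1 + 3 + 3 + 9 + 9 + 9 + 9 + 27 + 9 = 79.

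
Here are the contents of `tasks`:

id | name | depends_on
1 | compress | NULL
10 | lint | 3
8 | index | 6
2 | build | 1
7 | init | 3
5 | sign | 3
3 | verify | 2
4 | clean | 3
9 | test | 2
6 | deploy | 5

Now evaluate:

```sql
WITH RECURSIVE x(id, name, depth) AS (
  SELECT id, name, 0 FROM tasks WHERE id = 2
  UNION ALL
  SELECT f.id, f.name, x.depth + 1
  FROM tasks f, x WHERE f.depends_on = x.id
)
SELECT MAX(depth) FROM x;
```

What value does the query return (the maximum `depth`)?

4

Base: id=2 (build) at depth 0.
Iteration 1: rows with depends_on in {2} -> verify (id 3, depth 1), test (id 9, depth 1).
Iteration 2: rows with depends_on in {3,9} -> clean (id 4, depth 2), sign (id 5, depth 2), init (id 7, depth 2), lint (id 10, depth 2).
Iteration 3: rows with depends_on in {4,5,7,10} -> deploy (id 6, depth 3).
Iteration 4: rows with depends_on in {6} -> index (id 8, depth 4).
Iteration 5: no rows with depends_on in {8}; recursion stops.
depth values: 0, 1, 1, 2, 2, 2, 2, 3, 4; the maximum is 4.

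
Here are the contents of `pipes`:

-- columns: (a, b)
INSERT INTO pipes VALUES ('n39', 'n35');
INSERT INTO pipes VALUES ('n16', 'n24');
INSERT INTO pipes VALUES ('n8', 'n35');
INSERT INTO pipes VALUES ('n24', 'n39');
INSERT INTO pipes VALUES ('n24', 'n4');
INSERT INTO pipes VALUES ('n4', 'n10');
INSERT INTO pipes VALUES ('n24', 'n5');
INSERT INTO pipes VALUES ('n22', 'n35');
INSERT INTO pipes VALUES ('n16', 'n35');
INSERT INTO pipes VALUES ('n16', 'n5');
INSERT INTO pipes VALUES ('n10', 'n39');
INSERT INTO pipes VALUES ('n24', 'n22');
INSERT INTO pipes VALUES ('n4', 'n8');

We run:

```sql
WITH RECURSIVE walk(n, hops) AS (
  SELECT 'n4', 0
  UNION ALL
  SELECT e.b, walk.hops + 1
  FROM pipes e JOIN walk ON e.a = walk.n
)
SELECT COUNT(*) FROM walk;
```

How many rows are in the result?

Base: (n4, hops=0).
Iteration 1: edges from {n4} -> (n10, hops=1), (n8, hops=1).
Iteration 2: edges from {n10,n8} -> (n35, hops=2), (n39, hops=2).
Iteration 3: edges from {n35,n39} -> (n35, hops=3).
Iteration 4: no outgoing edges from {n35}; recursion stops.
Total rows emitted: 6.

6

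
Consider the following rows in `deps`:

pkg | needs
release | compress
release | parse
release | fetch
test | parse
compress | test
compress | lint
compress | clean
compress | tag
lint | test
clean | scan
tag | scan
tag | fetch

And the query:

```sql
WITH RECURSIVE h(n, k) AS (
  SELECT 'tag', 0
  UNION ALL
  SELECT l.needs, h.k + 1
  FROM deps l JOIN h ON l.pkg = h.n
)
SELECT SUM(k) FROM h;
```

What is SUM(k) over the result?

2

Base: (tag, k=0).
Iteration 1: edges from {tag} -> (fetch, k=1), (scan, k=1).
Iteration 2: no outgoing edges from {fetch,scan}; recursion stops.
SUM(k) = 0 + 1 + 1 = 2.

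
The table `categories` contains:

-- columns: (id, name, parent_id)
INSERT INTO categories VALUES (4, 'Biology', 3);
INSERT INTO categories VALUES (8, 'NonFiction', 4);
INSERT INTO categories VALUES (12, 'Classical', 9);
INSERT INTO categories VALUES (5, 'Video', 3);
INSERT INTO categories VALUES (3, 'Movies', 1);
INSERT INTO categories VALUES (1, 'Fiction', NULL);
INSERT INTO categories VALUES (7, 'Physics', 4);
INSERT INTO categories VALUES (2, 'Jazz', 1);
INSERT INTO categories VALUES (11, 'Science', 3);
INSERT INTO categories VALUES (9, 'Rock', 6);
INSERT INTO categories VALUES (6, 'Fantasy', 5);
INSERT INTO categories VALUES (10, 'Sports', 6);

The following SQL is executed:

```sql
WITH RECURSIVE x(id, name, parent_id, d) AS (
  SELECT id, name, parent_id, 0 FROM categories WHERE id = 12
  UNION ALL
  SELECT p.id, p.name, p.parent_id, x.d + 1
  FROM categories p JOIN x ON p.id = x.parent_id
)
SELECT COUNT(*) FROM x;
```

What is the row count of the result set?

Base: id=12 (Classical), parent_id=9, d 0.
Iteration 1: join on id=9 -> Rock (id 9, parent_id=6, d 1).
Iteration 2: join on id=6 -> Fantasy (id 6, parent_id=5, d 2).
Iteration 3: join on id=5 -> Video (id 5, parent_id=3, d 3).
Iteration 4: join on id=3 -> Movies (id 3, parent_id=1, d 4).
Iteration 5: join on id=1 -> Fiction (id 1, parent_id=NULL, d 5).
Iteration 6: parent_id is NULL; no match; recursion stops.
Total rows emitted: 6.

6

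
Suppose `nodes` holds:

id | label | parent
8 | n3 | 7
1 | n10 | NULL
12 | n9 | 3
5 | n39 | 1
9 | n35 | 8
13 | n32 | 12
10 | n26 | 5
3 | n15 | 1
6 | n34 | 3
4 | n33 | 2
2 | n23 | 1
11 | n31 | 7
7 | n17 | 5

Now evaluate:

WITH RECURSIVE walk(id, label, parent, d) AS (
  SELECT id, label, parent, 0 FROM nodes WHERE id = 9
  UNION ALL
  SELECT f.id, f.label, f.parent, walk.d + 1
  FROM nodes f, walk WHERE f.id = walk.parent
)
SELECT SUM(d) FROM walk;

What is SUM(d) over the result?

10

Base: id=9 (n35), parent=8, d 0.
Iteration 1: join on id=8 -> n3 (id 8, parent=7, d 1).
Iteration 2: join on id=7 -> n17 (id 7, parent=5, d 2).
Iteration 3: join on id=5 -> n39 (id 5, parent=1, d 3).
Iteration 4: join on id=1 -> n10 (id 1, parent=NULL, d 4).
Iteration 5: parent is NULL; no match; recursion stops.
SUM(d) = 0 + 1 + 2 + 3 + 4 = 10.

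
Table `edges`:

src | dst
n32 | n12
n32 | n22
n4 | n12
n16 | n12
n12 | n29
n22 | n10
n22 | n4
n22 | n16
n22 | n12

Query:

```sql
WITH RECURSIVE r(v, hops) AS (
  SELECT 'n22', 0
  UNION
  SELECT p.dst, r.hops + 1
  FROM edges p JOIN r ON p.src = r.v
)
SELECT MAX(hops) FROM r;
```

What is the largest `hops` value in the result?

3

Base: (n22, hops=0).
Iteration 1: edges from {n22} -> (n10, hops=1), (n12, hops=1), (n16, hops=1), (n4, hops=1).
Iteration 2: edges from {n10,n12,n16,n4} -> (n12, hops=2), (n29, hops=2). [UNION drops 1 duplicate row(s)]
Iteration 3: edges from {n12,n29} -> (n29, hops=3).
Iteration 4: no outgoing edges from {n29}; recursion stops.
hops values: 0, 1, 1, 1, 1, 2, 2, 3; the maximum is 3.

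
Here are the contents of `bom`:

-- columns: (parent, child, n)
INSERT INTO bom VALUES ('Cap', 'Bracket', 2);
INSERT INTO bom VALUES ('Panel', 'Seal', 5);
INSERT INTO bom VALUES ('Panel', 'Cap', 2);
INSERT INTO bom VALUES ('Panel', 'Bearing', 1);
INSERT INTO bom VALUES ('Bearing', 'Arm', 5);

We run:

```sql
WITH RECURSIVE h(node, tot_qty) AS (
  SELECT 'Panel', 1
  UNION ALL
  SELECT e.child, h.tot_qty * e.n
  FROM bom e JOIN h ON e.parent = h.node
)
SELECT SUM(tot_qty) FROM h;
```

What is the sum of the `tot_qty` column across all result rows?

18

Base: (Panel, tot_qty=1).
Iteration 1: components of {Panel} -> Bearing = 1*1 = 1, Cap = 1*2 = 2, Seal = 1*5 = 5.
Iteration 2: components of {Bearing,Cap,Seal} -> Arm = 1*5 = 5, Bracket = 2*2 = 4.
Iteration 3: no further components; recursion stops.
SUM(tot_qty) = 1 + 1 + 5 + 2 + 5 + 4 = 18.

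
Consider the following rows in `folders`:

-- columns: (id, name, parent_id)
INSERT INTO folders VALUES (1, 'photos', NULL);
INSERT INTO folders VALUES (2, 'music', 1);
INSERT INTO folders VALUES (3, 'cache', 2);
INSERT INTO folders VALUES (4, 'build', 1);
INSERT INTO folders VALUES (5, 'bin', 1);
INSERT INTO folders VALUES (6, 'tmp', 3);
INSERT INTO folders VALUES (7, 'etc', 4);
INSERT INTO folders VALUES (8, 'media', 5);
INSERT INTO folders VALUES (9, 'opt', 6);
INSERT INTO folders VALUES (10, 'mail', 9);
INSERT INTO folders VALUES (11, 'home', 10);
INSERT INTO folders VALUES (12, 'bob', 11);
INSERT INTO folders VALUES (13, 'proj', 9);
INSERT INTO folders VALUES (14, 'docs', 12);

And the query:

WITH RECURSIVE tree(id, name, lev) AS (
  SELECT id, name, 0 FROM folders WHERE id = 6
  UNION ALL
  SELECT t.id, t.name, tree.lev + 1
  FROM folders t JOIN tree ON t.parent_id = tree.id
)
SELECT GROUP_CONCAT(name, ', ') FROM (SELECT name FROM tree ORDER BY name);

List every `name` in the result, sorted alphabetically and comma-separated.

bob, docs, home, mail, opt, proj, tmp

Base: id=6 (tmp) at lev 0.
Iteration 1: rows with parent_id in {6} -> opt (id 9, lev 1).
Iteration 2: rows with parent_id in {9} -> mail (id 10, lev 2), proj (id 13, lev 2).
Iteration 3: rows with parent_id in {10,13} -> home (id 11, lev 3).
Iteration 4: rows with parent_id in {11} -> bob (id 12, lev 4).
Iteration 5: rows with parent_id in {12} -> docs (id 14, lev 5).
Iteration 6: no rows with parent_id in {14}; recursion stops.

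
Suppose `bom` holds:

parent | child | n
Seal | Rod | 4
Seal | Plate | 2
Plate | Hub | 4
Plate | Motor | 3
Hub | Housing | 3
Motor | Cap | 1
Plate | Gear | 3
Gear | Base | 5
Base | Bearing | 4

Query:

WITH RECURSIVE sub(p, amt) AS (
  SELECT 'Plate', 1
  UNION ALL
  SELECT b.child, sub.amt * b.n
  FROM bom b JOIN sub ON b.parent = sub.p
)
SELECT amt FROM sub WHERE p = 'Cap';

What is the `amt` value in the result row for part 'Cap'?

Base: (Plate, amt=1).
Iteration 1: components of {Plate} -> Gear = 1*3 = 3, Hub = 1*4 = 4, Motor = 1*3 = 3.
Iteration 2: components of {Gear,Hub,Motor} -> Base = 3*5 = 15, Cap = 3*1 = 3, Housing = 4*3 = 12.
Iteration 3: components of {Base,Cap,Housing} -> Bearing = 15*4 = 60.
Iteration 4: no further components; recursion stops.

3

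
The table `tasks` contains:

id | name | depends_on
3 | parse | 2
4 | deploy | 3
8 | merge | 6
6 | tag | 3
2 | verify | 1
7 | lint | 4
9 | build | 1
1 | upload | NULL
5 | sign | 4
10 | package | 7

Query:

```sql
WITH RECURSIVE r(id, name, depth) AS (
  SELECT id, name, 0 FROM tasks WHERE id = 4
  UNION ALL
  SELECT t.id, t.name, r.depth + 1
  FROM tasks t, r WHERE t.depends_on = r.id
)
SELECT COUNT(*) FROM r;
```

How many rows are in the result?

4

Base: id=4 (deploy) at depth 0.
Iteration 1: rows with depends_on in {4} -> sign (id 5, depth 1), lint (id 7, depth 1).
Iteration 2: rows with depends_on in {5,7} -> package (id 10, depth 2).
Iteration 3: no rows with depends_on in {10}; recursion stops.
Total rows emitted: 4.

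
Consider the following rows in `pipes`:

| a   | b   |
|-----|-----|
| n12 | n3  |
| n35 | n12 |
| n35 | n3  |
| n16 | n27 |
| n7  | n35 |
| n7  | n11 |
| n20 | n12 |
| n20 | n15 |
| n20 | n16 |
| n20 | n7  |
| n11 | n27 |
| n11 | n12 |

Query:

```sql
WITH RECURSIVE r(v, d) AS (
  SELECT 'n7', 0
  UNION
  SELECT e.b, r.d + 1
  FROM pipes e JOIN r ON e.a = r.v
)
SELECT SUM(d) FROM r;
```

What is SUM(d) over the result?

Base: (n7, d=0).
Iteration 1: edges from {n7} -> (n11, d=1), (n35, d=1).
Iteration 2: edges from {n11,n35} -> (n12, d=2), (n27, d=2), (n3, d=2). [UNION drops 1 duplicate row(s)]
Iteration 3: edges from {n12,n27,n3} -> (n3, d=3).
Iteration 4: no outgoing edges from {n3}; recursion stops.
SUM(d) = 0 + 1 + 1 + 2 + 2 + 2 + 3 = 11.

11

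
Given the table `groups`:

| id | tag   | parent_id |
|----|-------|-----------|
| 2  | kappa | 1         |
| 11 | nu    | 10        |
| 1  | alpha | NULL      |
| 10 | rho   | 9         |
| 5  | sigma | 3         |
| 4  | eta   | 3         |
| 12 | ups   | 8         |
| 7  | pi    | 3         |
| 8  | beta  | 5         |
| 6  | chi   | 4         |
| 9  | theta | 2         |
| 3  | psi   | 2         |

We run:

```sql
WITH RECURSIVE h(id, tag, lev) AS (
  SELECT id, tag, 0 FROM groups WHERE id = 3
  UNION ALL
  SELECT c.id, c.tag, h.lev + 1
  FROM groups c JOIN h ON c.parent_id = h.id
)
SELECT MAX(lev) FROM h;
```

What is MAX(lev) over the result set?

3

Base: id=3 (psi) at lev 0.
Iteration 1: rows with parent_id in {3} -> eta (id 4, lev 1), sigma (id 5, lev 1), pi (id 7, lev 1).
Iteration 2: rows with parent_id in {4,5,7} -> chi (id 6, lev 2), beta (id 8, lev 2).
Iteration 3: rows with parent_id in {6,8} -> ups (id 12, lev 3).
Iteration 4: no rows with parent_id in {12}; recursion stops.
lev values: 0, 1, 1, 1, 2, 2, 3; the maximum is 3.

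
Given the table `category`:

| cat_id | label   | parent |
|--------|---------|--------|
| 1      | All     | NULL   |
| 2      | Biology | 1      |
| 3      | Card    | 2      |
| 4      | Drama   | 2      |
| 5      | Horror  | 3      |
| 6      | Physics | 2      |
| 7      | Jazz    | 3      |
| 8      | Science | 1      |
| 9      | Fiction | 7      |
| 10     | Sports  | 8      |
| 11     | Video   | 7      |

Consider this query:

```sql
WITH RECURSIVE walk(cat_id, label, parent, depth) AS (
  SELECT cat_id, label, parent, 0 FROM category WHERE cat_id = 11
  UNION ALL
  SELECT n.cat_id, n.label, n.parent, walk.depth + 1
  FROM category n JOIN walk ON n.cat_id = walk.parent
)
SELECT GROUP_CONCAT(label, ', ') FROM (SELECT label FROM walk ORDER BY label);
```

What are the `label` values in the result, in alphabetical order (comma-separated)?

All, Biology, Card, Jazz, Video

Base: cat_id=11 (Video), parent=7, depth 0.
Iteration 1: join on cat_id=7 -> Jazz (id 7, parent=3, depth 1).
Iteration 2: join on cat_id=3 -> Card (id 3, parent=2, depth 2).
Iteration 3: join on cat_id=2 -> Biology (id 2, parent=1, depth 3).
Iteration 4: join on cat_id=1 -> All (id 1, parent=NULL, depth 4).
Iteration 5: parent is NULL; no match; recursion stops.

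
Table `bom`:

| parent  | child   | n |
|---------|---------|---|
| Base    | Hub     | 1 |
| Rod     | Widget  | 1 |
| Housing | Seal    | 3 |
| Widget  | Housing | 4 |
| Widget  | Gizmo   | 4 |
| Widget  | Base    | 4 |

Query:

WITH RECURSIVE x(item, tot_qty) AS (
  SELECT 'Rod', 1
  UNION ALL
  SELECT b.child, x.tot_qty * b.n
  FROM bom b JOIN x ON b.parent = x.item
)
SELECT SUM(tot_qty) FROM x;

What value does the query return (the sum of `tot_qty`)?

30

Base: (Rod, tot_qty=1).
Iteration 1: components of {Rod} -> Widget = 1*1 = 1.
Iteration 2: components of {Widget} -> Base = 1*4 = 4, Gizmo = 1*4 = 4, Housing = 1*4 = 4.
Iteration 3: components of {Base,Gizmo,Housing} -> Hub = 4*1 = 4, Seal = 4*3 = 12.
Iteration 4: no further components; recursion stops.
SUM(tot_qty) = 1 + 1 + 4 + 4 + 4 + 12 + 4 = 30.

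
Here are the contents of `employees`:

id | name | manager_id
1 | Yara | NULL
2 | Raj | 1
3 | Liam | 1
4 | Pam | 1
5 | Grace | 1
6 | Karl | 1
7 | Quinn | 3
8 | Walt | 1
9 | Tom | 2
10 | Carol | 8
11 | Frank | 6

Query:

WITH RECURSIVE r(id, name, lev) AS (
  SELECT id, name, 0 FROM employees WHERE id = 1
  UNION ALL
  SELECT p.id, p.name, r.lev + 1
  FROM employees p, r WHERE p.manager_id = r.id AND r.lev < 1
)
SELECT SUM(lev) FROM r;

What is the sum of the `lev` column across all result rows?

6

Base: id=1 (Yara) at lev 0.
Iteration 1: rows with manager_id in {1} -> Raj (id 2, lev 1), Liam (id 3, lev 1), Pam (id 4, lev 1), Grace (id 5, lev 1), Karl (id 6, lev 1), Walt (id 8, lev 1).
Iteration 2: lev < 1 fails for all current rows; recursion stops.
SUM(lev) = 0 + 1 + 1 + 1 + 1 + 1 + 1 = 6.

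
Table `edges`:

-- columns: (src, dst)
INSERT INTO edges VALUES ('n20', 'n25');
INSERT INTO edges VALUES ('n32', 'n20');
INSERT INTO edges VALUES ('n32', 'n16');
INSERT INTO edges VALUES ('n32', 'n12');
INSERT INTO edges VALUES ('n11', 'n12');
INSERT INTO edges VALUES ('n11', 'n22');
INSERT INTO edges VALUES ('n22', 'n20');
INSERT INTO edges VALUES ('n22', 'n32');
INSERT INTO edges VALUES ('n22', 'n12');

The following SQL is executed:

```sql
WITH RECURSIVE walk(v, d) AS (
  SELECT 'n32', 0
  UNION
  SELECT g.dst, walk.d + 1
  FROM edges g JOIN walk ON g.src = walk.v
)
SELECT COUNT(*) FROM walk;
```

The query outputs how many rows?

Base: (n32, d=0).
Iteration 1: edges from {n32} -> (n12, d=1), (n16, d=1), (n20, d=1).
Iteration 2: edges from {n12,n16,n20} -> (n25, d=2).
Iteration 3: no outgoing edges from {n25}; recursion stops.
Total rows emitted: 5.

5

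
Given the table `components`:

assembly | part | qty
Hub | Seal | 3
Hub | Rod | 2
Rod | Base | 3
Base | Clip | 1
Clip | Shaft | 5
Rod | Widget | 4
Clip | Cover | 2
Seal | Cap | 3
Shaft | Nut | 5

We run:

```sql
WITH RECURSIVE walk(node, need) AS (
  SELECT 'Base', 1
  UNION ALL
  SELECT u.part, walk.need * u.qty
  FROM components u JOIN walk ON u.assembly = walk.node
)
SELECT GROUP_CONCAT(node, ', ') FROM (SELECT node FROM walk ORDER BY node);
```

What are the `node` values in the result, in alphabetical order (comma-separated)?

Base, Clip, Cover, Nut, Shaft

Base: (Base, need=1).
Iteration 1: components of {Base} -> Clip = 1*1 = 1.
Iteration 2: components of {Clip} -> Cover = 1*2 = 2, Shaft = 1*5 = 5.
Iteration 3: components of {Cover,Shaft} -> Nut = 5*5 = 25.
Iteration 4: no further components; recursion stops.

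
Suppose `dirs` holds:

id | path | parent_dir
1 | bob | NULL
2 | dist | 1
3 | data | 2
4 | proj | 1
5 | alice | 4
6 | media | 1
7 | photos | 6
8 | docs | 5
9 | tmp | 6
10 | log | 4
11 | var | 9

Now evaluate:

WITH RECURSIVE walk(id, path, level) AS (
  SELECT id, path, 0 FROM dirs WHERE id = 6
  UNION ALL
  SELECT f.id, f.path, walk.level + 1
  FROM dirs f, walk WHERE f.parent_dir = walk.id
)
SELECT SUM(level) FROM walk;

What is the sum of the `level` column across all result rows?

4

Base: id=6 (media) at level 0.
Iteration 1: rows with parent_dir in {6} -> photos (id 7, level 1), tmp (id 9, level 1).
Iteration 2: rows with parent_dir in {7,9} -> var (id 11, level 2).
Iteration 3: no rows with parent_dir in {11}; recursion stops.
SUM(level) = 0 + 1 + 1 + 2 = 4.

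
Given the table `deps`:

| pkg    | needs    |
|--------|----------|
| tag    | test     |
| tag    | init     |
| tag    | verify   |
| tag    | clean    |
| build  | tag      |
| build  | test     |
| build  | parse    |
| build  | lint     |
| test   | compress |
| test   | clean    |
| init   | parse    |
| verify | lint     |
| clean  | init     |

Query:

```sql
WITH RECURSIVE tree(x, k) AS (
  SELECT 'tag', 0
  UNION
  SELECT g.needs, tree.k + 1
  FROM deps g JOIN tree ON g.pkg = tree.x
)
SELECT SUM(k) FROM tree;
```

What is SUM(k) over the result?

24

Base: (tag, k=0).
Iteration 1: edges from {tag} -> (clean, k=1), (init, k=1), (test, k=1), (verify, k=1).
Iteration 2: edges from {clean,init,test,verify} -> (clean, k=2), (compress, k=2), (init, k=2), (lint, k=2), (parse, k=2).
Iteration 3: edges from {clean,compress,init,lint,parse} -> (init, k=3), (parse, k=3).
Iteration 4: edges from {init,parse} -> (parse, k=4).
Iteration 5: no outgoing edges from {parse}; recursion stops.
SUM(k) = 0 + 1 + 1 + 1 + 1 + 2 + 2 + 2 + 2 + 2 + 3 + 3 + 4 = 24.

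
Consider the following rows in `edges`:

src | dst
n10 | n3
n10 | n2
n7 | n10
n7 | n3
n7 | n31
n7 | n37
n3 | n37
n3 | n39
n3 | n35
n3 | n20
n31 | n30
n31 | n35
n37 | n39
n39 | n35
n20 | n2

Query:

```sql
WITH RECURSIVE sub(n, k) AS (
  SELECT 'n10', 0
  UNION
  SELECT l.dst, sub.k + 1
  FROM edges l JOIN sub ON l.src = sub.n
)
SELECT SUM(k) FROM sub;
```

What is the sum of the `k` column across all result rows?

23

Base: (n10, k=0).
Iteration 1: edges from {n10} -> (n2, k=1), (n3, k=1).
Iteration 2: edges from {n2,n3} -> (n20, k=2), (n35, k=2), (n37, k=2), (n39, k=2).
Iteration 3: edges from {n20,n35,n37,n39} -> (n2, k=3), (n35, k=3), (n39, k=3).
Iteration 4: edges from {n2,n35,n39} -> (n35, k=4).
Iteration 5: no outgoing edges from {n35}; recursion stops.
SUM(k) = 0 + 1 + 1 + 2 + 2 + 2 + 2 + 3 + 3 + 3 + 4 = 23.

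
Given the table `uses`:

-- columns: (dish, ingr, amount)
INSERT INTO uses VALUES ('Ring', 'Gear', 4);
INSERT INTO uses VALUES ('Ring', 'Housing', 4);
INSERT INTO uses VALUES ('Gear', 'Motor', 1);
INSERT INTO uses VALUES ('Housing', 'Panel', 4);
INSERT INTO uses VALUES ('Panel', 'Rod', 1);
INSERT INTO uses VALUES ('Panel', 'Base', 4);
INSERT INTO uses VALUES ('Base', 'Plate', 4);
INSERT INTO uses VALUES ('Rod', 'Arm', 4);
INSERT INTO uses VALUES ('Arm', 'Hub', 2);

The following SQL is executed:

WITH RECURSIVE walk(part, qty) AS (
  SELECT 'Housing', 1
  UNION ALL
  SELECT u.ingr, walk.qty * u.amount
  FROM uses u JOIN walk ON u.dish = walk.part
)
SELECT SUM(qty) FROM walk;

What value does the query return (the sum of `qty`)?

Base: (Housing, qty=1).
Iteration 1: components of {Housing} -> Panel = 1*4 = 4.
Iteration 2: components of {Panel} -> Base = 4*4 = 16, Rod = 4*1 = 4.
Iteration 3: components of {Base,Rod} -> Arm = 4*4 = 16, Plate = 16*4 = 64.
Iteration 4: components of {Arm,Plate} -> Hub = 16*2 = 32.
Iteration 5: no further components; recursion stops.
SUM(qty) = 1 + 4 + 4 + 16 + 16 + 64 + 32 = 137.

137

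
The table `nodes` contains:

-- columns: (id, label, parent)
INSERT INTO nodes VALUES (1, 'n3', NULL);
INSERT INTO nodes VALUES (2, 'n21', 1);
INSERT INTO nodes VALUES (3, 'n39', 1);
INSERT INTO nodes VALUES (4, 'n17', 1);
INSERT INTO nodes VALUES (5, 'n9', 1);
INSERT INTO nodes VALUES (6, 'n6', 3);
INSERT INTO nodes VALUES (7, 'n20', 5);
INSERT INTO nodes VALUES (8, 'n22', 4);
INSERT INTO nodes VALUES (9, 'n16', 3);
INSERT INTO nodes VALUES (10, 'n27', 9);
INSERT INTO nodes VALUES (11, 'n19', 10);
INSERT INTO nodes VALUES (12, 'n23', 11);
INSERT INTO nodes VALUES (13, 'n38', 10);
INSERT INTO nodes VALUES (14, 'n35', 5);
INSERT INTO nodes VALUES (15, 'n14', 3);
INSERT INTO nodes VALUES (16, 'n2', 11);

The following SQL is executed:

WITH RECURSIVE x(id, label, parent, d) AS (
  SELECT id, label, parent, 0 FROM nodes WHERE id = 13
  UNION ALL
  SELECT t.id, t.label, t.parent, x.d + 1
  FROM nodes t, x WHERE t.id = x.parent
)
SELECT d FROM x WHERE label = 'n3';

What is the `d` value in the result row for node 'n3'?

Base: id=13 (n38), parent=10, d 0.
Iteration 1: join on id=10 -> n27 (id 10, parent=9, d 1).
Iteration 2: join on id=9 -> n16 (id 9, parent=3, d 2).
Iteration 3: join on id=3 -> n39 (id 3, parent=1, d 3).
Iteration 4: join on id=1 -> n3 (id 1, parent=NULL, d 4).
Iteration 5: parent is NULL; no match; recursion stops.

4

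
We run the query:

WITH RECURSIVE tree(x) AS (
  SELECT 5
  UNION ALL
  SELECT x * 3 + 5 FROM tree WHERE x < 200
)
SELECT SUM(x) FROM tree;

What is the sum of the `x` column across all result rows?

290

Base: x=5.
Iteration 1: 5 < 200 holds -> x = 5 * 3 + 5 = 20.
Iteration 2: 20 < 200 holds -> x = 20 * 3 + 5 = 65.
Iteration 3: 65 < 200 holds -> x = 65 * 3 + 5 = 200.
Iteration 4: 200 < 200 fails; recursion stops.
SUM(x) = 5 + 20 + 65 + 200 = 290.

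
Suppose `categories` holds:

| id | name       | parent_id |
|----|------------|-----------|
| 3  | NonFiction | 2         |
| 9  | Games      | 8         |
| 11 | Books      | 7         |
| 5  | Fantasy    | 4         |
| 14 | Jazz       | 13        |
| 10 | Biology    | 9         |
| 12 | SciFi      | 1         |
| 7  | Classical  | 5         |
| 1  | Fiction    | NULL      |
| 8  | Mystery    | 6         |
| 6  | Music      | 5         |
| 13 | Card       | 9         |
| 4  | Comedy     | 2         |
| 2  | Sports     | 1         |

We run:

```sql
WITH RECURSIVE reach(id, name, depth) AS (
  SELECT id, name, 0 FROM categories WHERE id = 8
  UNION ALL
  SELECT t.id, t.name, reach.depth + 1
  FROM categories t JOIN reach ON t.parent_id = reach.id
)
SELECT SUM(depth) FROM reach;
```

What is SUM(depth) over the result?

Base: id=8 (Mystery) at depth 0.
Iteration 1: rows with parent_id in {8} -> Games (id 9, depth 1).
Iteration 2: rows with parent_id in {9} -> Biology (id 10, depth 2), Card (id 13, depth 2).
Iteration 3: rows with parent_id in {10,13} -> Jazz (id 14, depth 3).
Iteration 4: no rows with parent_id in {14}; recursion stops.
SUM(depth) = 0 + 1 + 2 + 2 + 3 = 8.

8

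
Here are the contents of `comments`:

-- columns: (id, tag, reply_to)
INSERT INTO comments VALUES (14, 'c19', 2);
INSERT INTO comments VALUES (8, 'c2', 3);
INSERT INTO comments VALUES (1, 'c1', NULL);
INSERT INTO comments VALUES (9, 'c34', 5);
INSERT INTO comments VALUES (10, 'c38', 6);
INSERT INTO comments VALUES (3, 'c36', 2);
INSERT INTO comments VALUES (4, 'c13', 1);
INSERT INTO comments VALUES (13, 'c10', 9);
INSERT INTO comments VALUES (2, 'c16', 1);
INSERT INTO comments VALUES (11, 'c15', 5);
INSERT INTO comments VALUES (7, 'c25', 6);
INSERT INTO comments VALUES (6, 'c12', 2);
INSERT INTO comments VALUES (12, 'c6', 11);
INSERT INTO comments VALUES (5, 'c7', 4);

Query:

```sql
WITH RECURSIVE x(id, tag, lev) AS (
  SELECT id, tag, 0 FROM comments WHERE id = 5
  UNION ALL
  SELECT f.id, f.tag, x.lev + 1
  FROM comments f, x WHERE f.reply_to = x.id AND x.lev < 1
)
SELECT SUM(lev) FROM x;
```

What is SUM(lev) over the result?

Base: id=5 (c7) at lev 0.
Iteration 1: rows with reply_to in {5} -> c34 (id 9, lev 1), c15 (id 11, lev 1).
Iteration 2: lev < 1 fails for all current rows; recursion stops.
SUM(lev) = 0 + 1 + 1 = 2.

2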